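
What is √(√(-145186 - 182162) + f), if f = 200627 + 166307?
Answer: √(366934 + 6*I*√9093) ≈ 605.75 + 0.472*I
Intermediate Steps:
f = 366934
√(√(-145186 - 182162) + f) = √(√(-145186 - 182162) + 366934) = √(√(-327348) + 366934) = √(6*I*√9093 + 366934) = √(366934 + 6*I*√9093)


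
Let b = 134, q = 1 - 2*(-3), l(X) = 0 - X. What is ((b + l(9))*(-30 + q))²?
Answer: 8265625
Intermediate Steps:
l(X) = -X
q = 7 (q = 1 + 6 = 7)
((b + l(9))*(-30 + q))² = ((134 - 1*9)*(-30 + 7))² = ((134 - 9)*(-23))² = (125*(-23))² = (-2875)² = 8265625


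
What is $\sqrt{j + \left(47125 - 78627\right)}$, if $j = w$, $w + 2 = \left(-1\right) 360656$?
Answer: $4 i \sqrt{24510} \approx 626.23 i$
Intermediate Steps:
$w = -360658$ ($w = -2 - 360656 = -360658$)
$j = -360658$
$\sqrt{j + \left(47125 - 78627\right)} = \sqrt{-360658 + \left(47125 - 78627\right)} = \sqrt{-360658 - 31502} = \sqrt{-392160} = 4 i \sqrt{24510}$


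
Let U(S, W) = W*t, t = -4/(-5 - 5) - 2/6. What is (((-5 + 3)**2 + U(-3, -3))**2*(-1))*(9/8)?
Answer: -3249/200 ≈ -16.245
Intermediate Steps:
t = 1/15 (t = -4/(-10) - 2*1/6 = -4*(-1/10) - 1/3 = 2/5 - 1/3 = 1/15 ≈ 0.066667)
U(S, W) = W/15 (U(S, W) = W*(1/15) = W/15)
(((-5 + 3)**2 + U(-3, -3))**2*(-1))*(9/8) = (((-5 + 3)**2 + (1/15)*(-3))**2*(-1))*(9/8) = (((-2)**2 - 1/5)**2*(-1))*(9*(1/8)) = ((4 - 1/5)**2*(-1))*(9/8) = ((19/5)**2*(-1))*(9/8) = ((361/25)*(-1))*(9/8) = -361/25*9/8 = -3249/200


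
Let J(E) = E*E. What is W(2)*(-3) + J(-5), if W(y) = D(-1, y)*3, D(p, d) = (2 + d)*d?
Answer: -47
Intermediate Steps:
D(p, d) = d*(2 + d)
J(E) = E²
W(y) = 3*y*(2 + y) (W(y) = (y*(2 + y))*3 = 3*y*(2 + y))
W(2)*(-3) + J(-5) = (3*2*(2 + 2))*(-3) + (-5)² = (3*2*4)*(-3) + 25 = 24*(-3) + 25 = -72 + 25 = -47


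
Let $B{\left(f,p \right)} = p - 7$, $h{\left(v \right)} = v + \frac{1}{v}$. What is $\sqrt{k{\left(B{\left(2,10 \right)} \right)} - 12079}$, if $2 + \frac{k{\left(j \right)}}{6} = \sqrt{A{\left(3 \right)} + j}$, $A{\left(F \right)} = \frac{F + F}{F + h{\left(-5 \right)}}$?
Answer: $\frac{\sqrt{-1463011 + 66 \sqrt{33}}}{11} \approx 109.94 i$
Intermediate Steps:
$A{\left(F \right)} = \frac{2 F}{- \frac{26}{5} + F}$ ($A{\left(F \right)} = \frac{F + F}{F - \left(5 - \frac{1}{-5}\right)} = \frac{2 F}{F - \frac{26}{5}} = \frac{2 F}{- \frac{26}{5} + F}$)
$B{\left(f,p \right)} = -7 + p$
$k{\left(j \right)} = -12 + 6 \sqrt{- \frac{30}{11} + j}$ ($k{\left(j \right)} = -12 + 6 \sqrt{10 \cdot 3 \frac{1}{-26 + 5 \cdot 3} + j} = -12 + 6 \sqrt{10 \cdot 3 \frac{1}{-26 + 15} + j} = -12 + 6 \sqrt{10 \cdot 3 \frac{1}{-11} + j} = -12 + 6 \sqrt{10 \cdot 3 \left(- \frac{1}{11}\right) + j} = -12 + 6 \sqrt{- \frac{30}{11} + j}$)
$\sqrt{k{\left(B{\left(2,10 \right)} \right)} - 12079} = \sqrt{\left(-12 + \frac{6 \sqrt{-330 + 121 \left(-7 + 10\right)}}{11}\right) - 12079} = \sqrt{\left(-12 + \frac{6 \sqrt{-330 + 121 \cdot 3}}{11}\right) - 12079} = \sqrt{\left(-12 + \frac{6 \sqrt{-330 + 363}}{11}\right) - 12079} = \sqrt{\left(-12 + \frac{6 \sqrt{33}}{11}\right) - 12079} = \sqrt{-12091 + \frac{6 \sqrt{33}}{11}}$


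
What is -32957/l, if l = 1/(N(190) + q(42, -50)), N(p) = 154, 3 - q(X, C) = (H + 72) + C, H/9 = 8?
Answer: -2076291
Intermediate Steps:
H = 72 (H = 9*8 = 72)
q(X, C) = -141 - C (q(X, C) = 3 - ((72 + 72) + C) = 3 - (144 + C) = 3 + (-144 - C) = -141 - C)
l = 1/63 (l = 1/(154 + (-141 - 1*(-50))) = 1/(154 + (-141 + 50)) = 1/(154 - 91) = 1/63 ≈ 0.015873)
-32957/l = -32957/1/63 = -32957*63 = -2076291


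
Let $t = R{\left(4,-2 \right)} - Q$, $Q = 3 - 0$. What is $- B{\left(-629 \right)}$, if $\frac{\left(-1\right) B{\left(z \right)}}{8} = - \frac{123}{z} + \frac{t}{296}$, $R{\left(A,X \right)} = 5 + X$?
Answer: $\frac{984}{629} \approx 1.5644$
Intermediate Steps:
$Q = 3$ ($Q = 3 + 0 = 3$)
$t = 0$ ($t = \left(5 - 2\right) - 3 = 3 - 3 = 0$)
$B{\left(z \right)} = \frac{984}{z}$ ($B{\left(z \right)} = - 8 \left(- \frac{123}{z} + \frac{0}{296}\right) = - 8 \left(- \frac{123}{z} + 0 \cdot \frac{1}{296}\right) = - 8 \left(- \frac{123}{z} + 0\right) = - 8 \left(- \frac{123}{z}\right) = \frac{984}{z}$)
$- B{\left(-629 \right)} = - \frac{984}{-629} = - \frac{984 \left(-1\right)}{629} = \left(-1\right) \left(- \frac{984}{629}\right) = \frac{984}{629}$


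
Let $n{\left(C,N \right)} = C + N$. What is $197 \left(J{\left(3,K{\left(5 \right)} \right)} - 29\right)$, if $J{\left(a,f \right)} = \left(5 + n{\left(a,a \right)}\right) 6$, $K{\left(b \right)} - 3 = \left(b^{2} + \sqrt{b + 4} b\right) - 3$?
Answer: $7289$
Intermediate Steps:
$K{\left(b \right)} = b^{2} + b \sqrt{4 + b}$ ($K{\left(b \right)} = 3 - \left(3 - b^{2} - \sqrt{b + 4} b\right) = 3 - \left(3 - b^{2} - \sqrt{4 + b} b\right) = 3 - \left(3 - b^{2} - b \sqrt{4 + b}\right) = 3 + \left(-3 + b^{2} + b \sqrt{4 + b}\right) = b^{2} + b \sqrt{4 + b}$)
$J{\left(a,f \right)} = 30 + 12 a$ ($J{\left(a,f \right)} = \left(5 + \left(a + a\right)\right) 6 = \left(5 + 2 a\right) 6 = 30 + 12 a$)
$197 \left(J{\left(3,K{\left(5 \right)} \right)} - 29\right) = 197 \left(\left(30 + 12 \cdot 3\right) - 29\right) = 197 \left(\left(30 + 36\right) - 29\right) = 197 \left(66 - 29\right) = 197 \cdot 37 = 7289$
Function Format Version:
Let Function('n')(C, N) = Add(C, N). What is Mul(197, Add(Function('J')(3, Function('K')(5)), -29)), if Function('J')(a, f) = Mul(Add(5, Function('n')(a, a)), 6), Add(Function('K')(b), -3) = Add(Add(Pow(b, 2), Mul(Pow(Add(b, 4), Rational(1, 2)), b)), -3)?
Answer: 7289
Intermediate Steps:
Function('K')(b) = Add(Pow(b, 2), Mul(b, Pow(Add(4, b), Rational(1, 2)))) (Function('K')(b) = Add(3, Add(Add(Pow(b, 2), Mul(Pow(Add(b, 4), Rational(1, 2)), b)), -3)) = Add(3, Add(Add(Pow(b, 2), Mul(Pow(Add(4, b), Rational(1, 2)), b)), -3)) = Add(3, Add(Add(Pow(b, 2), Mul(b, Pow(Add(4, b), Rational(1, 2)))), -3)) = Add(3, Add(-3, Pow(b, 2), Mul(b, Pow(Add(4, b), Rational(1, 2))))) = Add(Pow(b, 2), Mul(b, Pow(Add(4, b), Rational(1, 2)))))
Function('J')(a, f) = Add(30, Mul(12, a)) (Function('J')(a, f) = Mul(Add(5, Add(a, a)), 6) = Mul(Add(5, Mul(2, a)), 6) = Add(30, Mul(12, a)))
Mul(197, Add(Function('J')(3, Function('K')(5)), -29)) = Mul(197, Add(Add(30, Mul(12, 3)), -29)) = Mul(197, Add(Add(30, 36), -29)) = Mul(197, Add(66, -29)) = Mul(197, 37) = 7289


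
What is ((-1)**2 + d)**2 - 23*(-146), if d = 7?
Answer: 3422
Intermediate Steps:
((-1)**2 + d)**2 - 23*(-146) = ((-1)**2 + 7)**2 - 23*(-146) = (1 + 7)**2 + 3358 = 8**2 + 3358 = 64 + 3358 = 3422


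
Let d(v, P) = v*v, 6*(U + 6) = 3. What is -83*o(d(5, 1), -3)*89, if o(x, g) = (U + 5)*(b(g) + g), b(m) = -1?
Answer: -14774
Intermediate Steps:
U = -11/2 (U = -6 + (⅙)*3 = -6 + ½ = -11/2 ≈ -5.5000)
d(v, P) = v²
o(x, g) = ½ - g/2 (o(x, g) = (-11/2 + 5)*(-1 + g) = -(-1 + g)/2 = ½ - g/2)
-83*o(d(5, 1), -3)*89 = -83*(½ - ½*(-3))*89 = -83*(½ + 3/2)*89 = -83*2*89 = -166*89 = -14774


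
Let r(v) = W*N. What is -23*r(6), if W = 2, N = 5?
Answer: -230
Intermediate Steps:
r(v) = 10 (r(v) = 2*5 = 10)
-23*r(6) = -23*10 = -230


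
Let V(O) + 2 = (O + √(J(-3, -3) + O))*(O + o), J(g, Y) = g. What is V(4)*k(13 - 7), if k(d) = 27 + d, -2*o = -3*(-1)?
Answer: 693/2 ≈ 346.50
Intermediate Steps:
o = -3/2 (o = -(-3)*(-1)/2 = -½*3 = -3/2 ≈ -1.5000)
V(O) = -2 + (-3/2 + O)*(O + √(-3 + O)) (V(O) = -2 + (O + √(-3 + O))*(O - 3/2) = -2 + (O + √(-3 + O))*(-3/2 + O) = -2 + (-3/2 + O)*(O + √(-3 + O)))
V(4)*k(13 - 7) = (-2 + 4² - 3/2*4 - 3*√(-3 + 4)/2 + 4*√(-3 + 4))*(27 + (13 - 7)) = (-2 + 16 - 6 - 3*√1/2 + 4*√1)*(27 + 6) = (-2 + 16 - 6 - 3/2*1 + 4*1)*33 = (-2 + 16 - 6 - 3/2 + 4)*33 = (21/2)*33 = 693/2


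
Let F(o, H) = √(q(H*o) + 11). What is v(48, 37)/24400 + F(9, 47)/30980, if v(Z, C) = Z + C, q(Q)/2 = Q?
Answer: 17/4880 + √857/30980 ≈ 0.0044286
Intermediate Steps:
q(Q) = 2*Q
v(Z, C) = C + Z
F(o, H) = √(11 + 2*H*o) (F(o, H) = √(2*(H*o) + 11) = √(2*H*o + 11) = √(11 + 2*H*o))
v(48, 37)/24400 + F(9, 47)/30980 = (37 + 48)/24400 + √(11 + 2*47*9)/30980 = 85*(1/24400) + √(11 + 846)*(1/30980) = 17/4880 + √857*(1/30980) = 17/4880 + √857/30980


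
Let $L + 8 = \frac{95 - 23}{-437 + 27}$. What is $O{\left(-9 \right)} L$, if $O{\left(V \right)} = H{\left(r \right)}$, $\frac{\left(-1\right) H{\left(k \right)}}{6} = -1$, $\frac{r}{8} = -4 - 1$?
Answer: $- \frac{10056}{205} \approx -49.054$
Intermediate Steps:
$r = -40$ ($r = 8 \left(-4 - 1\right) = 8 \left(-5\right) = -40$)
$H{\left(k \right)} = 6$ ($H{\left(k \right)} = \left(-6\right) \left(-1\right) = 6$)
$L = - \frac{1676}{205}$ ($L = -8 + \frac{95 - 23}{-437 + 27} = -8 + \frac{72}{-410} = -8 + 72 \left(- \frac{1}{410}\right) = -8 - \frac{36}{205} = - \frac{1676}{205} \approx -8.1756$)
$O{\left(V \right)} = 6$
$O{\left(-9 \right)} L = 6 \left(- \frac{1676}{205}\right) = - \frac{10056}{205}$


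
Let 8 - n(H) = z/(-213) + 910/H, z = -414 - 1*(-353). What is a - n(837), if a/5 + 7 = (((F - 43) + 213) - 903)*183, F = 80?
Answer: -35509809097/59427 ≈ -5.9754e+5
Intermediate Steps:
z = -61 (z = -414 + 353 = -61)
n(H) = 1643/213 - 910/H (n(H) = 8 - (-61/(-213) + 910/H) = 8 - (-61*(-1/213) + 910/H) = 8 - (61/213 + 910/H) = 8 + (-61/213 - 910/H) = 1643/213 - 910/H)
a = -597530 (a = -35 + 5*((((80 - 43) + 213) - 903)*183) = -35 + 5*(((37 + 213) - 903)*183) = -35 + 5*((250 - 903)*183) = -35 + 5*(-653*183) = -35 + 5*(-119499) = -35 - 597495 = -597530)
a - n(837) = -597530 - (1643/213 - 910/837) = -597530 - 1*393787/59427 = -597530 - 393787/59427 = -35509809097/59427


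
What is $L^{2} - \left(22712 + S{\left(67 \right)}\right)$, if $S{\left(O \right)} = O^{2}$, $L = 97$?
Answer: $-17792$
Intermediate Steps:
$L^{2} - \left(22712 + S{\left(67 \right)}\right) = 97^{2} - 27201 = 9409 - 27201 = -17792$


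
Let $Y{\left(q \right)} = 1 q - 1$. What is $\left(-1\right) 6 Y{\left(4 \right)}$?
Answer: $-18$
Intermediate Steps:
$Y{\left(q \right)} = -1 + q$ ($Y{\left(q \right)} = q - 1 = -1 + q$)
$\left(-1\right) 6 Y{\left(4 \right)} = \left(-1\right) 6 \left(-1 + 4\right) = \left(-6\right) 3 = -18$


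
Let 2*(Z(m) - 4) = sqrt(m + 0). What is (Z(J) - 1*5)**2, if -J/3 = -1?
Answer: 7/4 - sqrt(3) ≈ 0.017949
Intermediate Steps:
J = 3 (J = -3*(-1) = 3)
Z(m) = 4 + sqrt(m)/2 (Z(m) = 4 + sqrt(m + 0)/2 = 4 + sqrt(m)/2)
(Z(J) - 1*5)**2 = ((4 + sqrt(3)/2) - 1*5)**2 = ((4 + sqrt(3)/2) - 5)**2 = (-1 + sqrt(3)/2)**2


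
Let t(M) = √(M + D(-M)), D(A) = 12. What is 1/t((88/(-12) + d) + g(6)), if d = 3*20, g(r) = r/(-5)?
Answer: √3570/476 ≈ 0.12552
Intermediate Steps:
g(r) = -r/5 (g(r) = r*(-⅕) = -r/5)
d = 60
t(M) = √(12 + M) (t(M) = √(M + 12) = √(12 + M))
1/t((88/(-12) + d) + g(6)) = 1/(√(12 + ((88/(-12) + 60) - ⅕*6))) = 1/(√(12 + ((88*(-1/12) + 60) - 6/5))) = 1/(√(12 + ((-22/3 + 60) - 6/5))) = 1/(√(12 + (158/3 - 6/5))) = 1/(√(12 + 772/15)) = 1/(√(952/15)) = 1/(2*√3570/15) = √3570/476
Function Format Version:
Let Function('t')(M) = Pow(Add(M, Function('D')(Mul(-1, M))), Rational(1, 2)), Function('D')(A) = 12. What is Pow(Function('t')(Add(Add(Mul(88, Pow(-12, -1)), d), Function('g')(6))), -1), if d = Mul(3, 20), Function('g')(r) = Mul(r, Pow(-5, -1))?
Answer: Mul(Rational(1, 476), Pow(3570, Rational(1, 2))) ≈ 0.12552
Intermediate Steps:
Function('g')(r) = Mul(Rational(-1, 5), r) (Function('g')(r) = Mul(r, Rational(-1, 5)) = Mul(Rational(-1, 5), r))
d = 60
Function('t')(M) = Pow(Add(12, M), Rational(1, 2)) (Function('t')(M) = Pow(Add(M, 12), Rational(1, 2)) = Pow(Add(12, M), Rational(1, 2)))
Pow(Function('t')(Add(Add(Mul(88, Pow(-12, -1)), d), Function('g')(6))), -1) = Pow(Pow(Add(12, Add(Add(Mul(88, Pow(-12, -1)), 60), Mul(Rational(-1, 5), 6))), Rational(1, 2)), -1) = Pow(Pow(Add(12, Add(Add(Mul(88, Rational(-1, 12)), 60), Rational(-6, 5))), Rational(1, 2)), -1) = Pow(Pow(Add(12, Add(Add(Rational(-22, 3), 60), Rational(-6, 5))), Rational(1, 2)), -1) = Pow(Pow(Add(12, Add(Rational(158, 3), Rational(-6, 5))), Rational(1, 2)), -1) = Pow(Pow(Add(12, Rational(772, 15)), Rational(1, 2)), -1) = Pow(Pow(Rational(952, 15), Rational(1, 2)), -1) = Pow(Mul(Rational(2, 15), Pow(3570, Rational(1, 2))), -1) = Mul(Rational(1, 476), Pow(3570, Rational(1, 2)))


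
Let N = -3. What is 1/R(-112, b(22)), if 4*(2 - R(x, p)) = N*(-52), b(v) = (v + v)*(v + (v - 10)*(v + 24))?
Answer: -1/37 ≈ -0.027027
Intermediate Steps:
b(v) = 2*v*(v + (-10 + v)*(24 + v)) (b(v) = (2*v)*(v + (-10 + v)*(24 + v)) = 2*v*(v + (-10 + v)*(24 + v)))
R(x, p) = -37 (R(x, p) = 2 - (-3)*(-52)/4 = 2 - ¼*156 = 2 - 39 = -37)
1/R(-112, b(22)) = 1/(-37) = -1/37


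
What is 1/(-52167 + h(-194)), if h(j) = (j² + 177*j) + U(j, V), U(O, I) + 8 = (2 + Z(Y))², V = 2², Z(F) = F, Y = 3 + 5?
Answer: -1/48777 ≈ -2.0501e-5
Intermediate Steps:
Y = 8
V = 4
U(O, I) = 92 (U(O, I) = -8 + (2 + 8)² = -8 + 10² = -8 + 100 = 92)
h(j) = 92 + j² + 177*j (h(j) = (j² + 177*j) + 92 = 92 + j² + 177*j)
1/(-52167 + h(-194)) = 1/(-52167 + (92 + (-194)² + 177*(-194))) = 1/(-52167 + (92 + 37636 - 34338)) = 1/(-52167 + 3390) = 1/(-48777) = -1/48777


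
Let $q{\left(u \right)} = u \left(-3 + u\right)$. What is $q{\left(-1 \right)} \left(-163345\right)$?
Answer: $-653380$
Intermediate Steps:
$q{\left(-1 \right)} \left(-163345\right) = - (-3 - 1) \left(-163345\right) = \left(-1\right) \left(-4\right) \left(-163345\right) = 4 \left(-163345\right) = -653380$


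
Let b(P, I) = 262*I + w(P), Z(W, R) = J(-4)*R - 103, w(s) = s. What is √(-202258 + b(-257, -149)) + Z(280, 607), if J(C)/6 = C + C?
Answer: -29239 + I*√241553 ≈ -29239.0 + 491.48*I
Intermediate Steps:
J(C) = 12*C (J(C) = 6*(C + C) = 6*(2*C) = 12*C)
Z(W, R) = -103 - 48*R (Z(W, R) = (12*(-4))*R - 103 = -48*R - 103 = -103 - 48*R)
b(P, I) = P + 262*I (b(P, I) = 262*I + P = P + 262*I)
√(-202258 + b(-257, -149)) + Z(280, 607) = √(-202258 + (-257 + 262*(-149))) + (-103 - 48*607) = √(-202258 + (-257 - 39038)) + (-103 - 29136) = √(-202258 - 39295) - 29239 = √(-241553) - 29239 = I*√241553 - 29239 = -29239 + I*√241553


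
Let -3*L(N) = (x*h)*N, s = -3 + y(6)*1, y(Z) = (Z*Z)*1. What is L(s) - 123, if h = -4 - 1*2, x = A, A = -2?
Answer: -255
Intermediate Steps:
x = -2
y(Z) = Z**2 (y(Z) = Z**2*1 = Z**2)
h = -6 (h = -4 - 2 = -6)
s = 33 (s = -3 + 6**2*1 = -3 + 36*1 = -3 + 36 = 33)
L(N) = -4*N (L(N) = -(-2*(-6))*N/3 = -4*N)
L(s) - 123 = -4*33 - 123 = -132 - 123 = -255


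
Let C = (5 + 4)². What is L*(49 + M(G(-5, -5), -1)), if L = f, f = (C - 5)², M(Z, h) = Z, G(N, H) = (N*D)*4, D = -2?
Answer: 514064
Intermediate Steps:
G(N, H) = -8*N (G(N, H) = (N*(-2))*4 = -2*N*4 = -8*N)
C = 81 (C = 9² = 81)
f = 5776 (f = (81 - 5)² = 76² = 5776)
L = 5776
L*(49 + M(G(-5, -5), -1)) = 5776*(49 - 8*(-5)) = 5776*(49 + 40) = 5776*89 = 514064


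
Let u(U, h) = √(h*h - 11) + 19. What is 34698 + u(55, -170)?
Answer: 34717 + √28889 ≈ 34887.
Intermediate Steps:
u(U, h) = 19 + √(-11 + h²) (u(U, h) = √(h² - 11) + 19 = √(-11 + h²) + 19 = 19 + √(-11 + h²))
34698 + u(55, -170) = 34698 + (19 + √(-11 + (-170)²)) = 34698 + (19 + √(-11 + 28900)) = 34698 + (19 + √28889) = 34717 + √28889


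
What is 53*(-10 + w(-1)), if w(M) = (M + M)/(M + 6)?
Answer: -2756/5 ≈ -551.20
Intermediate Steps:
w(M) = 2*M/(6 + M) (w(M) = (2*M)/(6 + M) = 2*M/(6 + M))
53*(-10 + w(-1)) = 53*(-10 + 2*(-1)/(6 - 1)) = 53*(-10 + 2*(-1)/5) = 53*(-10 + 2*(-1)*(1/5)) = 53*(-10 - 2/5) = 53*(-52/5) = -2756/5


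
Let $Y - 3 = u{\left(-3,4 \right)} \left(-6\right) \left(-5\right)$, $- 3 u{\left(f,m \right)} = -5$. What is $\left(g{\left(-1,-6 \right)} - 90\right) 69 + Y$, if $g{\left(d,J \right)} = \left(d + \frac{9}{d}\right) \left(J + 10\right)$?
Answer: $-8917$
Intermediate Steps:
$u{\left(f,m \right)} = \frac{5}{3}$ ($u{\left(f,m \right)} = \left(- \frac{1}{3}\right) \left(-5\right) = \frac{5}{3}$)
$g{\left(d,J \right)} = \left(10 + J\right) \left(d + \frac{9}{d}\right)$ ($g{\left(d,J \right)} = \left(d + \frac{9}{d}\right) \left(10 + J\right) = \left(10 + J\right) \left(d + \frac{9}{d}\right)$)
$Y = 53$ ($Y = 3 + \frac{5}{3} \left(-6\right) \left(-5\right) = 3 - -50 = 3 + 50 = 53$)
$\left(g{\left(-1,-6 \right)} - 90\right) 69 + Y = \left(\frac{90 + 9 \left(-6\right) + \left(-1\right)^{2} \left(10 - 6\right)}{-1} - 90\right) 69 + 53 = \left(- (90 - 54 + 1 \cdot 4) - 90\right) 69 + 53 = \left(- (90 - 54 + 4) - 90\right) 69 + 53 = \left(\left(-1\right) 40 - 90\right) 69 + 53 = \left(-40 - 90\right) 69 + 53 = \left(-130\right) 69 + 53 = -8970 + 53 = -8917$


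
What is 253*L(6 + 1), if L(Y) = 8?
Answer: 2024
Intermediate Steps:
253*L(6 + 1) = 253*8 = 2024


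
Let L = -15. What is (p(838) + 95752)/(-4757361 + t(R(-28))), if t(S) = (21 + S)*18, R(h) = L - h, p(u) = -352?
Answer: -31800/1585583 ≈ -0.020056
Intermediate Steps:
R(h) = -15 - h
t(S) = 378 + 18*S
(p(838) + 95752)/(-4757361 + t(R(-28))) = (-352 + 95752)/(-4757361 + (378 + 18*(-15 - 1*(-28)))) = 95400/(-4757361 + (378 + 18*(-15 + 28))) = 95400/(-4757361 + (378 + 18*13)) = 95400/(-4757361 + (378 + 234)) = 95400/(-4757361 + 612) = 95400/(-4756749) = 95400*(-1/4756749) = -31800/1585583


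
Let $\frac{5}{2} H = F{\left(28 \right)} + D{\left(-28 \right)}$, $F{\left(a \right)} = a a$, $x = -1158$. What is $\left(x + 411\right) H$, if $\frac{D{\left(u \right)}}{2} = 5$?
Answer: $- \frac{1186236}{5} \approx -2.3725 \cdot 10^{5}$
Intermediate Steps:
$D{\left(u \right)} = 10$ ($D{\left(u \right)} = 2 \cdot 5 = 10$)
$F{\left(a \right)} = a^{2}$
$H = \frac{1588}{5}$ ($H = \frac{2 \left(28^{2} + 10\right)}{5} = \frac{2 \left(784 + 10\right)}{5} = \frac{2}{5} \cdot 794 = \frac{1588}{5} \approx 317.6$)
$\left(x + 411\right) H = \left(-1158 + 411\right) \frac{1588}{5} = \left(-747\right) \frac{1588}{5} = - \frac{1186236}{5}$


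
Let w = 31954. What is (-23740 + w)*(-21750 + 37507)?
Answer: 129427998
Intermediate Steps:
(-23740 + w)*(-21750 + 37507) = (-23740 + 31954)*(-21750 + 37507) = 8214*15757 = 129427998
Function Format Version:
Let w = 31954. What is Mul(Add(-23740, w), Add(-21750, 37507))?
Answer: 129427998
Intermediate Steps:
Mul(Add(-23740, w), Add(-21750, 37507)) = Mul(Add(-23740, 31954), Add(-21750, 37507)) = Mul(8214, 15757) = 129427998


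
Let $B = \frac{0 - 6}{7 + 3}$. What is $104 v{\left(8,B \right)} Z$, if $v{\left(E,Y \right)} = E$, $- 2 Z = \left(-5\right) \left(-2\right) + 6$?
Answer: $-6656$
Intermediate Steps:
$B = - \frac{3}{5}$ ($B = - \frac{6}{10} = \left(-6\right) \frac{1}{10} = - \frac{3}{5} \approx -0.6$)
$Z = -8$ ($Z = - \frac{\left(-5\right) \left(-2\right) + 6}{2} = - \frac{10 + 6}{2} = \left(- \frac{1}{2}\right) 16 = -8$)
$104 v{\left(8,B \right)} Z = 104 \cdot 8 \left(-8\right) = 832 \left(-8\right) = -6656$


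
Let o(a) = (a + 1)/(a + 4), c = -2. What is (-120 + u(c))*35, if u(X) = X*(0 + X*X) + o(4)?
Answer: -35665/8 ≈ -4458.1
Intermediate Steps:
o(a) = (1 + a)/(4 + a)
u(X) = 5/8 + X**3 (u(X) = X*(0 + X*X) + (1 + 4)/(4 + 4) = X*(0 + X**2) + 5/8 = X*X**2 + (1/8)*5 = X**3 + 5/8 = 5/8 + X**3)
(-120 + u(c))*35 = (-120 + (5/8 + (-2)**3))*35 = (-120 + (5/8 - 8))*35 = (-120 - 59/8)*35 = -1019/8*35 = -35665/8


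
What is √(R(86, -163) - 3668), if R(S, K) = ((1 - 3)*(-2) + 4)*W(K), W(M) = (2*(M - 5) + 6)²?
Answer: 2*√216883 ≈ 931.41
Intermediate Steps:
W(M) = (-4 + 2*M)² (W(M) = (2*(-5 + M) + 6)² = ((-10 + 2*M) + 6)² = (-4 + 2*M)²)
R(S, K) = 32*(-2 + K)² (R(S, K) = ((1 - 3)*(-2) + 4)*(4*(-2 + K)²) = (-2*(-2) + 4)*(4*(-2 + K)²) = (4 + 4)*(4*(-2 + K)²) = 8*(4*(-2 + K)²) = 32*(-2 + K)²)
√(R(86, -163) - 3668) = √(32*(-2 - 163)² - 3668) = √(32*(-165)² - 3668) = √(32*27225 - 3668) = √(871200 - 3668) = √867532 = 2*√216883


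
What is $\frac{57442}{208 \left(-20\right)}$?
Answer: $- \frac{28721}{2080} \approx -13.808$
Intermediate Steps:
$\frac{57442}{208 \left(-20\right)} = \frac{57442}{-4160} = 57442 \left(- \frac{1}{4160}\right) = - \frac{28721}{2080}$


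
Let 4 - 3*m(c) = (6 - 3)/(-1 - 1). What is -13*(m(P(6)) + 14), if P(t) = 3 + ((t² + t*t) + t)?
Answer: -1235/6 ≈ -205.83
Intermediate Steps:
P(t) = 3 + t + 2*t² (P(t) = 3 + ((t² + t²) + t) = 3 + (2*t² + t) = 3 + (t + 2*t²) = 3 + t + 2*t²)
m(c) = 11/6 (m(c) = 4/3 - (6 - 3)/(3*(-1 - 1)) = 4/3 - 1/(-2) = 4/3 - (-1)/2 = 4/3 - ⅓*(-3/2) = 4/3 + ½ = 11/6)
-13*(m(P(6)) + 14) = -13*(11/6 + 14) = -13*95/6 = -1235/6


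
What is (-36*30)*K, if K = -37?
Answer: 39960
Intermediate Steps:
(-36*30)*K = -36*30*(-37) = -1080*(-37) = 39960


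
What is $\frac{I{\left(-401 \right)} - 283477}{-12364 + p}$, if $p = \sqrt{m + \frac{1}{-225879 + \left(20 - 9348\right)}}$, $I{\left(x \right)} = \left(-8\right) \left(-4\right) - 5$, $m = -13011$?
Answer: $\frac{16486015203812}{719176012339} + \frac{5669 i \sqrt{719798872933546}}{719176012339} \approx 22.923 + 0.21148 i$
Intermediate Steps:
$I{\left(x \right)} = 27$ ($I{\left(x \right)} = 32 - 5 = 27$)
$p = \frac{i \sqrt{719798872933546}}{235207}$ ($p = \sqrt{-13011 + \frac{1}{-225879 + \left(20 - 9348\right)}} = \sqrt{-13011 + \frac{1}{-225879 - 9328}} = \sqrt{-13011 + \frac{1}{-235207}} = \sqrt{-13011 - \frac{1}{235207}} = \sqrt{- \frac{3060278278}{235207}} = \frac{i \sqrt{719798872933546}}{235207} \approx 114.07 i$)
$\frac{I{\left(-401 \right)} - 283477}{-12364 + p} = \frac{27 - 283477}{-12364 + \frac{i \sqrt{719798872933546}}{235207}} = - \frac{283450}{-12364 + \frac{i \sqrt{719798872933546}}{235207}}$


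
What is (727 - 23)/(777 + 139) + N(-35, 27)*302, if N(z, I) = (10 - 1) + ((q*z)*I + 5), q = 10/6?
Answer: -107955462/229 ≈ -4.7142e+5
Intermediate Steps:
q = 5/3 (q = 10*(⅙) = 5/3 ≈ 1.6667)
N(z, I) = 14 + 5*I*z/3 (N(z, I) = (10 - 1) + ((5*z/3)*I + 5) = 9 + (5*I*z/3 + 5) = 9 + (5 + 5*I*z/3) = 14 + 5*I*z/3)
(727 - 23)/(777 + 139) + N(-35, 27)*302 = (727 - 23)/(777 + 139) + (14 + (5/3)*27*(-35))*302 = 704/916 + (14 - 1575)*302 = 704*(1/916) - 1561*302 = 176/229 - 471422 = -107955462/229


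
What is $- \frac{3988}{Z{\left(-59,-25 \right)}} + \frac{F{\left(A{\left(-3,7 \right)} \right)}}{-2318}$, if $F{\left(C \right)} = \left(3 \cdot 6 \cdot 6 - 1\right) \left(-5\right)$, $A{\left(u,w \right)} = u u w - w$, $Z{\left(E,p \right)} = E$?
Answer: $\frac{9275749}{136762} \approx 67.824$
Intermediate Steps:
$A{\left(u,w \right)} = - w + w u^{2}$ ($A{\left(u,w \right)} = u^{2} w - w = w u^{2} - w = - w + w u^{2}$)
$F{\left(C \right)} = -535$ ($F{\left(C \right)} = \left(18 \cdot 6 - 1\right) \left(-5\right) = \left(108 - 1\right) \left(-5\right) = 107 \left(-5\right) = -535$)
$- \frac{3988}{Z{\left(-59,-25 \right)}} + \frac{F{\left(A{\left(-3,7 \right)} \right)}}{-2318} = - \frac{3988}{-59} - \frac{535}{-2318} = \left(-3988\right) \left(- \frac{1}{59}\right) - - \frac{535}{2318} = \frac{3988}{59} + \frac{535}{2318} = \frac{9275749}{136762}$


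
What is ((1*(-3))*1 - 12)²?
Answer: 225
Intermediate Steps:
((1*(-3))*1 - 12)² = (-3*1 - 12)² = (-3 - 12)² = (-15)² = 225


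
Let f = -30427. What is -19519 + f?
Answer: -49946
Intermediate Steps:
-19519 + f = -19519 - 30427 = -49946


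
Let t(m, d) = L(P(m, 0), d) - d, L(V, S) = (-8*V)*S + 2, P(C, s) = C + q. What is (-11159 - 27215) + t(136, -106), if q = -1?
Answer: 76214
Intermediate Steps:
P(C, s) = -1 + C (P(C, s) = C - 1 = -1 + C)
L(V, S) = 2 - 8*S*V (L(V, S) = -8*S*V + 2 = 2 - 8*S*V)
t(m, d) = 2 - d - 8*d*(-1 + m) (t(m, d) = (2 - 8*d*(-1 + m)) - d = 2 - d - 8*d*(-1 + m))
(-11159 - 27215) + t(136, -106) = (-11159 - 27215) + (2 - 1*(-106) - 8*(-106)*(-1 + 136)) = -38374 + (2 + 106 - 8*(-106)*135) = -38374 + (2 + 106 + 114480) = -38374 + 114588 = 76214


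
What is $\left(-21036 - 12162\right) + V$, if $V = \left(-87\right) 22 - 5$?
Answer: $-35117$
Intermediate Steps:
$V = -1919$ ($V = -1914 - 5 = -1919$)
$\left(-21036 - 12162\right) + V = \left(-21036 - 12162\right) - 1919 = -33198 - 1919 = -35117$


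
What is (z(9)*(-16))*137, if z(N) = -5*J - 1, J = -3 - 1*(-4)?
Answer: 13152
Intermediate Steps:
J = 1 (J = -3 + 4 = 1)
z(N) = -6 (z(N) = -5*1 - 1 = -5 - 1 = -6)
(z(9)*(-16))*137 = -6*(-16)*137 = 96*137 = 13152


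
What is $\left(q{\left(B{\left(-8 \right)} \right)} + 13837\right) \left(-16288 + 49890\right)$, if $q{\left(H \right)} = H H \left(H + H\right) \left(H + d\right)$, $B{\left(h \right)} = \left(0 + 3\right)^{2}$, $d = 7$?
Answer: $1248818330$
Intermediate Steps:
$B{\left(h \right)} = 9$ ($B{\left(h \right)} = 3^{2} = 9$)
$q{\left(H \right)} = 2 H^{3} \left(7 + H\right)$ ($q{\left(H \right)} = H H \left(H + H\right) \left(H + 7\right) = H^{2} \cdot 2 H \left(7 + H\right) = 2 H^{3} \left(7 + H\right)$)
$\left(q{\left(B{\left(-8 \right)} \right)} + 13837\right) \left(-16288 + 49890\right) = \left(2 \cdot 9^{3} \left(7 + 9\right) + 13837\right) \left(-16288 + 49890\right) = \left(2 \cdot 729 \cdot 16 + 13837\right) 33602 = \left(23328 + 13837\right) 33602 = 37165 \cdot 33602 = 1248818330$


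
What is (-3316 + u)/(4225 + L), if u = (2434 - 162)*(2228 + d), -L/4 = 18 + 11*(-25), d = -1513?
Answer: 540388/1751 ≈ 308.62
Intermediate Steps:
L = 1028 (L = -4*(18 + 11*(-25)) = -4*(18 - 275) = -4*(-257) = 1028)
u = 1624480 (u = (2434 - 162)*(2228 - 1513) = 2272*715 = 1624480)
(-3316 + u)/(4225 + L) = (-3316 + 1624480)/(4225 + 1028) = 1621164/5253 = 1621164*(1/5253) = 540388/1751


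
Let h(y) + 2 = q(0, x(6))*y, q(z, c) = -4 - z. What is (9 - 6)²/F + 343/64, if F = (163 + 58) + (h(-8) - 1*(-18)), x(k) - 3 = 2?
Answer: 92843/17216 ≈ 5.3928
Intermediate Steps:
x(k) = 5 (x(k) = 3 + 2 = 5)
h(y) = -2 - 4*y (h(y) = -2 + (-4 - 1*0)*y = -2 + (-4 + 0)*y = -2 - 4*y)
F = 269 (F = (163 + 58) + ((-2 - 4*(-8)) - 1*(-18)) = 221 + ((-2 + 32) + 18) = 221 + (30 + 18) = 221 + 48 = 269)
(9 - 6)²/F + 343/64 = (9 - 6)²/269 + 343/64 = 3²*(1/269) + 343*(1/64) = 9*(1/269) + 343/64 = 9/269 + 343/64 = 92843/17216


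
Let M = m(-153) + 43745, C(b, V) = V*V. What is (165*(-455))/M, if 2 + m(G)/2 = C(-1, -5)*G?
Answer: -6825/3281 ≈ -2.0802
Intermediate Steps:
C(b, V) = V²
m(G) = -4 + 50*G (m(G) = -4 + 2*((-5)²*G) = -4 + 2*(25*G) = -4 + 50*G)
M = 36091 (M = (-4 + 50*(-153)) + 43745 = (-4 - 7650) + 43745 = -7654 + 43745 = 36091)
(165*(-455))/M = (165*(-455))/36091 = -75075*1/36091 = -6825/3281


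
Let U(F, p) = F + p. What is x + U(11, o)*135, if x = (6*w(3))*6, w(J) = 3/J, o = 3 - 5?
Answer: 1251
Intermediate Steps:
o = -2
x = 36 (x = (6*(3/3))*6 = (6*(3*(1/3)))*6 = (6*1)*6 = 6*6 = 36)
x + U(11, o)*135 = 36 + (11 - 2)*135 = 36 + 9*135 = 36 + 1215 = 1251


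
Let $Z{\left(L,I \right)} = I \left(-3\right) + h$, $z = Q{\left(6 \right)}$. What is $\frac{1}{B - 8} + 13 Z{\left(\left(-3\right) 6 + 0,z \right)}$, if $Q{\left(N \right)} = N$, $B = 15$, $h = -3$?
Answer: $- \frac{1910}{7} \approx -272.86$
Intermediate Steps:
$z = 6$
$Z{\left(L,I \right)} = -3 - 3 I$ ($Z{\left(L,I \right)} = I \left(-3\right) - 3 = - 3 I - 3 = -3 - 3 I$)
$\frac{1}{B - 8} + 13 Z{\left(\left(-3\right) 6 + 0,z \right)} = \frac{1}{15 - 8} + 13 \left(-3 - 18\right) = \frac{1}{7} + 13 \left(-3 - 18\right) = \frac{1}{7} + 13 \left(-21\right) = \frac{1}{7} - 273 = - \frac{1910}{7}$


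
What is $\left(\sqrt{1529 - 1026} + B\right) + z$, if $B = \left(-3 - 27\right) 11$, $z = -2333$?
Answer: $-2663 + \sqrt{503} \approx -2640.6$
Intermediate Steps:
$B = -330$ ($B = \left(-30\right) 11 = -330$)
$\left(\sqrt{1529 - 1026} + B\right) + z = \left(\sqrt{1529 - 1026} - 330\right) - 2333 = \left(\sqrt{503} - 330\right) - 2333 = \left(-330 + \sqrt{503}\right) - 2333 = -2663 + \sqrt{503}$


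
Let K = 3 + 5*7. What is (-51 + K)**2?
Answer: 169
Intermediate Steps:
K = 38 (K = 3 + 35 = 38)
(-51 + K)**2 = (-51 + 38)**2 = (-13)**2 = 169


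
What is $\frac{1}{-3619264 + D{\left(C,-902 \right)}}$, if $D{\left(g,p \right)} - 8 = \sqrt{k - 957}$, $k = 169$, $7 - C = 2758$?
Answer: $- \frac{904814}{3274753498581} - \frac{i \sqrt{197}}{6549506997162} \approx -2.763 \cdot 10^{-7} - 2.143 \cdot 10^{-12} i$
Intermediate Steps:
$C = -2751$ ($C = 7 - 2758 = -2751$)
$D{\left(g,p \right)} = 8 + 2 i \sqrt{197}$ ($D{\left(g,p \right)} = 8 + \sqrt{169 - 957} = 8 + \sqrt{-788} = 8 + 2 i \sqrt{197}$)
$\frac{1}{-3619264 + D{\left(C,-902 \right)}} = \frac{1}{-3619264 + \left(8 + 2 i \sqrt{197}\right)} = \frac{1}{-3619256 + 2 i \sqrt{197}}$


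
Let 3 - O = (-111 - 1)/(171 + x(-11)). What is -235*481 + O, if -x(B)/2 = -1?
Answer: -19554424/173 ≈ -1.1303e+5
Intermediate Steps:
x(B) = 2 (x(B) = -2*(-1) = 2)
O = 631/173 (O = 3 - (-111 - 1)/(171 + 2) = 3 - (-112)/173 = 3 - 1*(-112/173) = 3 + 112/173 = 631/173 ≈ 3.6474)
-235*481 + O = -235*481 + 631/173 = -113035 + 631/173 = -19554424/173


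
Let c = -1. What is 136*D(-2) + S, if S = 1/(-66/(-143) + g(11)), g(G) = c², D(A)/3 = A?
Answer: -15491/19 ≈ -815.32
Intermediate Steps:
D(A) = 3*A
g(G) = 1 (g(G) = (-1)² = 1)
S = 13/19 (S = 1/(-66/(-143) + 1) = 1/(-66*(-1/143) + 1) = 1/(6/13 + 1) = 1/(19/13) = 13/19 ≈ 0.68421)
136*D(-2) + S = 136*(3*(-2)) + 13/19 = 136*(-6) + 13/19 = -816 + 13/19 = -15491/19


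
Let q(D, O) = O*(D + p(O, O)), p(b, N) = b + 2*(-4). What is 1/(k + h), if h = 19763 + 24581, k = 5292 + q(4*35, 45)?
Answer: 1/57601 ≈ 1.7361e-5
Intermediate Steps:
p(b, N) = -8 + b (p(b, N) = b - 8 = -8 + b)
q(D, O) = O*(-8 + D + O) (q(D, O) = O*(D + (-8 + O)) = O*(-8 + D + O))
k = 13257 (k = 5292 + 45*(-8 + 4*35 + 45) = 5292 + 45*(-8 + 140 + 45) = 5292 + 45*177 = 5292 + 7965 = 13257)
h = 44344
1/(k + h) = 1/(13257 + 44344) = 1/57601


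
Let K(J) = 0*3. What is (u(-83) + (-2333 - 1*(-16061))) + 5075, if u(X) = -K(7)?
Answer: 18803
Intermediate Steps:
K(J) = 0
u(X) = 0 (u(X) = -1*0 = 0)
(u(-83) + (-2333 - 1*(-16061))) + 5075 = (0 + (-2333 - 1*(-16061))) + 5075 = (0 + (-2333 + 16061)) + 5075 = (0 + 13728) + 5075 = 13728 + 5075 = 18803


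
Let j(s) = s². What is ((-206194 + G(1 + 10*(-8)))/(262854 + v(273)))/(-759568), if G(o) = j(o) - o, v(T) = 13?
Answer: 99937/99832680728 ≈ 1.0010e-6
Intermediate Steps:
G(o) = o² - o
((-206194 + G(1 + 10*(-8)))/(262854 + v(273)))/(-759568) = ((-206194 + (1 + 10*(-8))*(-1 + (1 + 10*(-8))))/(262854 + 13))/(-759568) = ((-206194 + (1 - 80)*(-1 + (1 - 80)))/262867)*(-1/759568) = ((-206194 - 79*(-1 - 79))*(1/262867))*(-1/759568) = ((-206194 - 79*(-80))*(1/262867))*(-1/759568) = ((-206194 + 6320)*(1/262867))*(-1/759568) = -199874*1/262867*(-1/759568) = -199874/262867*(-1/759568) = 99937/99832680728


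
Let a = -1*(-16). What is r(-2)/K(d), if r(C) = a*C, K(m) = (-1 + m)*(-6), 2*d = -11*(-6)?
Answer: ⅙ ≈ 0.16667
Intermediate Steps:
a = 16
d = 33 (d = (-11*(-6))/2 = (½)*66 = 33)
K(m) = 6 - 6*m
r(C) = 16*C
r(-2)/K(d) = (16*(-2))/(6 - 6*33) = -32/(6 - 198) = -32/(-192) = -32*(-1/192) = ⅙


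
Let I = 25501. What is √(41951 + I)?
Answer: 2*√16863 ≈ 259.72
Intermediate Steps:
√(41951 + I) = √(41951 + 25501) = √67452 = 2*√16863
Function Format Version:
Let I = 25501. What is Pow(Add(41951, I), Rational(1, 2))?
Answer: Mul(2, Pow(16863, Rational(1, 2))) ≈ 259.72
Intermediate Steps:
Pow(Add(41951, I), Rational(1, 2)) = Pow(Add(41951, 25501), Rational(1, 2)) = Pow(67452, Rational(1, 2)) = Mul(2, Pow(16863, Rational(1, 2)))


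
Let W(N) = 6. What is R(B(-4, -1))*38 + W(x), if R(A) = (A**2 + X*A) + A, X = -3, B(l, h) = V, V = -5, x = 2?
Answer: 1336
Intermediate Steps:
B(l, h) = -5
R(A) = A**2 - 2*A (R(A) = (A**2 - 3*A) + A = A**2 - 2*A)
R(B(-4, -1))*38 + W(x) = -5*(-2 - 5)*38 + 6 = -5*(-7)*38 + 6 = 35*38 + 6 = 1330 + 6 = 1336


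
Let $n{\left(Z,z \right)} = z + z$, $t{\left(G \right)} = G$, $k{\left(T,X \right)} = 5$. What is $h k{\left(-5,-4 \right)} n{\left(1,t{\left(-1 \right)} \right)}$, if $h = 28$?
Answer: $-280$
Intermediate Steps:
$n{\left(Z,z \right)} = 2 z$
$h k{\left(-5,-4 \right)} n{\left(1,t{\left(-1 \right)} \right)} = 28 \cdot 5 \cdot 2 \left(-1\right) = 140 \left(-2\right) = -280$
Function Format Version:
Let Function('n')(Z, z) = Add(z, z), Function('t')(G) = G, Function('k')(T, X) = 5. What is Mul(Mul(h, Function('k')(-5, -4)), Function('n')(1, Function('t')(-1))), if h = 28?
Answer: -280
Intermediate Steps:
Function('n')(Z, z) = Mul(2, z)
Mul(Mul(h, Function('k')(-5, -4)), Function('n')(1, Function('t')(-1))) = Mul(Mul(28, 5), Mul(2, -1)) = Mul(140, -2) = -280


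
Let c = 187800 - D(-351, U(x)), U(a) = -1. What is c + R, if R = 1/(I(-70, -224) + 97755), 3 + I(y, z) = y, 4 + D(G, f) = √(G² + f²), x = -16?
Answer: 18345070329/97682 - √123202 ≈ 1.8745e+5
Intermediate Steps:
D(G, f) = -4 + √(G² + f²)
c = 187804 - √123202 (c = 187800 - (-4 + √((-351)² + (-1)²)) = 187800 - (-4 + √(123201 + 1)) = 187800 - (-4 + √123202) = 187800 + (4 - √123202) = 187804 - √123202 ≈ 1.8745e+5)
I(y, z) = -3 + y
R = 1/97682 (R = 1/((-3 - 70) + 97755) = 1/(-73 + 97755) = 1/97682 ≈ 1.0237e-5)
c + R = (187804 - √123202) + 1/97682 = 18345070329/97682 - √123202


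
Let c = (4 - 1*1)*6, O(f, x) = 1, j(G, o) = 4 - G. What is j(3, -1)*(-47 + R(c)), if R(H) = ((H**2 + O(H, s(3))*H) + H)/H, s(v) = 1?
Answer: -27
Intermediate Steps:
c = 18 (c = (4 - 1)*6 = 3*6 = 18)
R(H) = (H**2 + 2*H)/H (R(H) = ((H**2 + 1*H) + H)/H = ((H**2 + H) + H)/H = ((H + H**2) + H)/H = (H**2 + 2*H)/H)
j(3, -1)*(-47 + R(c)) = (4 - 1*3)*(-47 + (2 + 18)) = (4 - 3)*(-47 + 20) = 1*(-27) = -27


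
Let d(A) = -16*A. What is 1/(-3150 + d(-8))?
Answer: -1/3022 ≈ -0.00033091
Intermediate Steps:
1/(-3150 + d(-8)) = 1/(-3150 - 16*(-8)) = 1/(-3150 + 128) = 1/(-3022) = -1/3022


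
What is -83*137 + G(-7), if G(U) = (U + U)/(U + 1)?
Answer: -34106/3 ≈ -11369.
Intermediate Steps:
G(U) = 2*U/(1 + U) (G(U) = (2*U)/(1 + U) = 2*U/(1 + U))
-83*137 + G(-7) = -83*137 + 2*(-7)/(1 - 7) = -11371 + 2*(-7)/(-6) = -11371 + 2*(-7)*(-1/6) = -11371 + 7/3 = -34106/3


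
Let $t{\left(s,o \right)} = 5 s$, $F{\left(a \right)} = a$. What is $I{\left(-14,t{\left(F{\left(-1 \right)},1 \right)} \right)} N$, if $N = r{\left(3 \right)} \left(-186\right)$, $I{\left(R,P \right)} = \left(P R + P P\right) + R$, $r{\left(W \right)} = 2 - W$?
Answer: $15066$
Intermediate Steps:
$I{\left(R,P \right)} = R + P^{2} + P R$ ($I{\left(R,P \right)} = \left(P R + P^{2}\right) + R = \left(P^{2} + P R\right) + R = R + P^{2} + P R$)
$N = 186$ ($N = \left(2 - 3\right) \left(-186\right) = \left(-1\right) \left(-186\right) = 186$)
$I{\left(-14,t{\left(F{\left(-1 \right)},1 \right)} \right)} N = \left(-14 + \left(5 \left(-1\right)\right)^{2} + 5 \left(-1\right) \left(-14\right)\right) 186 = \left(-14 + \left(-5\right)^{2} - -70\right) 186 = \left(-14 + 25 + 70\right) 186 = 81 \cdot 186 = 15066$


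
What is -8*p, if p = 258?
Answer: -2064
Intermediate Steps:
-8*p = -8*258 = -2064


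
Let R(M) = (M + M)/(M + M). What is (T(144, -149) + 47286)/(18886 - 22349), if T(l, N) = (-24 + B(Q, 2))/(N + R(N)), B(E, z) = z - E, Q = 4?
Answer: -3499177/256262 ≈ -13.655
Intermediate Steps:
R(M) = 1 (R(M) = (2*M)/((2*M)) = (2*M)*(1/(2*M)) = 1)
T(l, N) = -26/(1 + N) (T(l, N) = (-24 + (2 - 1*4))/(N + 1) = (-24 + (2 - 4))/(1 + N) = (-24 - 2)/(1 + N) = -26/(1 + N))
(T(144, -149) + 47286)/(18886 - 22349) = (-26/(1 - 149) + 47286)/(18886 - 22349) = (-26/(-148) + 47286)/(-3463) = (-26*(-1/148) + 47286)*(-1/3463) = (13/74 + 47286)*(-1/3463) = (3499177/74)*(-1/3463) = -3499177/256262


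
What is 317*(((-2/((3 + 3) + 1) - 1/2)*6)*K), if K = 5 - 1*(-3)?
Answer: -83688/7 ≈ -11955.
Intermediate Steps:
K = 8 (K = 5 + 3 = 8)
317*(((-2/((3 + 3) + 1) - 1/2)*6)*K) = 317*(((-2/((3 + 3) + 1) - 1/2)*6)*8) = 317*(((-2/(6 + 1) - 1*½)*6)*8) = 317*(((-2/7 - ½)*6)*8) = 317*(-11/14*6*8) = 317*(-33/7*8) = 317*(-264/7) = -83688/7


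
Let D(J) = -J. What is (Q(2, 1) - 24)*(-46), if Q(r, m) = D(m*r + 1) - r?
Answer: 1334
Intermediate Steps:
Q(r, m) = -1 - r - m*r (Q(r, m) = -(m*r + 1) - r = -(1 + m*r) - r = (-1 - m*r) - r = -1 - r - m*r)
(Q(2, 1) - 24)*(-46) = ((-1 - 1*2 - 1*1*2) - 24)*(-46) = ((-1 - 2 - 2) - 24)*(-46) = (-5 - 24)*(-46) = -29*(-46) = 1334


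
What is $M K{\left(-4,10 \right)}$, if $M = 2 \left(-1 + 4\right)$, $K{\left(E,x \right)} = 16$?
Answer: $96$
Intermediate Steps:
$M = 6$ ($M = 2 \cdot 3 = 6$)
$M K{\left(-4,10 \right)} = 6 \cdot 16 = 96$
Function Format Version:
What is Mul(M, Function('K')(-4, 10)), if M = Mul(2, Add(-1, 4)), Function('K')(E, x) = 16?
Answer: 96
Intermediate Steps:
M = 6 (M = Mul(2, 3) = 6)
Mul(M, Function('K')(-4, 10)) = Mul(6, 16) = 96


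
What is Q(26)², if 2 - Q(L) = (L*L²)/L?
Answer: 454276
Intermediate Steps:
Q(L) = 2 - L² (Q(L) = 2 - L*L²/L = 2 - L³/L = 2 - L²)
Q(26)² = (2 - 1*26²)² = (2 - 1*676)² = (2 - 676)² = (-674)² = 454276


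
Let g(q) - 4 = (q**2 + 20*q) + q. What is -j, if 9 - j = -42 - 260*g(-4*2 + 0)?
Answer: 25949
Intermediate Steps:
g(q) = 4 + q**2 + 21*q (g(q) = 4 + ((q**2 + 20*q) + q) = 4 + (q**2 + 21*q) = 4 + q**2 + 21*q)
j = -25949 (j = 9 - (-42 - 260*(4 + (-4*2 + 0)**2 + 21*(-4*2 + 0))) = 9 - (-42 - 260*(4 + (-8 + 0)**2 + 21*(-8 + 0))) = 9 - (-42 - 260*(4 + (-8)**2 + 21*(-8))) = 9 - (-42 - 260*(4 + 64 - 168)) = 9 - (-42 - 260*(-100)) = 9 - (-42 + 26000) = 9 - 1*25958 = 9 - 25958 = -25949)
-j = -1*(-25949) = 25949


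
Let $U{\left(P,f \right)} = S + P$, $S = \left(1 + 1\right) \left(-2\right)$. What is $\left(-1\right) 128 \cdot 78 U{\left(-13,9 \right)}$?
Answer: $169728$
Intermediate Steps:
$S = -4$ ($S = 2 \left(-2\right) = -4$)
$U{\left(P,f \right)} = -4 + P$
$\left(-1\right) 128 \cdot 78 U{\left(-13,9 \right)} = \left(-1\right) 128 \cdot 78 \left(-4 - 13\right) = \left(-128\right) 78 \left(-17\right) = \left(-9984\right) \left(-17\right) = 169728$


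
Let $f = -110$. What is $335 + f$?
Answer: $225$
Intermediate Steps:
$335 + f = 335 - 110 = 225$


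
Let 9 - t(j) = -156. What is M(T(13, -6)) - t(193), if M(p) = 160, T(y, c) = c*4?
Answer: -5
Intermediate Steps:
T(y, c) = 4*c
t(j) = 165 (t(j) = 9 - 1*(-156) = 9 + 156 = 165)
M(T(13, -6)) - t(193) = 160 - 1*165 = 160 - 165 = -5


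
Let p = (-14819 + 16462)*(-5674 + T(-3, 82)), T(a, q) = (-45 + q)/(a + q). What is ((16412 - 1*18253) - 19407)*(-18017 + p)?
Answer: 15677427351040/79 ≈ 1.9845e+11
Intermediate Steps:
T(a, q) = (-45 + q)/(a + q)
p = -736407387/79 (p = (-14819 + 16462)*(-5674 + (-45 + 82)/(-3 + 82)) = 1643*(-5674 + 37/79) = 1643*(-448209/79) = -736407387/79 ≈ -9.3216e+6)
((16412 - 1*18253) - 19407)*(-18017 + p) = ((16412 - 1*18253) - 19407)*(-18017 - 736407387/79) = ((16412 - 18253) - 19407)*(-737830730/79) = (-1841 - 19407)*(-737830730/79) = -21248*(-737830730/79) = 15677427351040/79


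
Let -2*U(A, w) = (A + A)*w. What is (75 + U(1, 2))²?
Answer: 5329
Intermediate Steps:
U(A, w) = -A*w (U(A, w) = -(A + A)*w/2 = -2*A*w/2 = -A*w)
(75 + U(1, 2))² = (75 - 1*1*2)² = (75 - 2)² = 73² = 5329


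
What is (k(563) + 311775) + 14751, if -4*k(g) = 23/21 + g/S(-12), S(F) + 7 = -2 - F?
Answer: 6856055/21 ≈ 3.2648e+5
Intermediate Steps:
S(F) = -9 - F (S(F) = -7 + (-2 - F) = -9 - F)
k(g) = -23/84 - g/12 (k(g) = -(23/21 + g/(-9 - 1*(-12)))/4 = -(23*(1/21) + g/(-9 + 12))/4 = -(23/21 + g/3)/4 = -23/84 - g/12)
(k(563) + 311775) + 14751 = ((-23/84 - 1/12*563) + 311775) + 14751 = ((-23/84 - 563/12) + 311775) + 14751 = (-991/21 + 311775) + 14751 = 6546284/21 + 14751 = 6856055/21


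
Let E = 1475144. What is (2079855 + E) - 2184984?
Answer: 1370015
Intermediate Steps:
(2079855 + E) - 2184984 = (2079855 + 1475144) - 2184984 = 3554999 - 2184984 = 1370015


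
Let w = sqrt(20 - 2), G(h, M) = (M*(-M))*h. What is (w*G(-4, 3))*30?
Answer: 3240*sqrt(2) ≈ 4582.1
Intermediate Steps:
G(h, M) = -h*M**2 (G(h, M) = (-M**2)*h = -h*M**2)
w = 3*sqrt(2) (w = sqrt(18) = 3*sqrt(2) ≈ 4.2426)
(w*G(-4, 3))*30 = ((3*sqrt(2))*(-1*(-4)*3**2))*30 = ((3*sqrt(2))*(-1*(-4)*9))*30 = ((3*sqrt(2))*36)*30 = (108*sqrt(2))*30 = 3240*sqrt(2)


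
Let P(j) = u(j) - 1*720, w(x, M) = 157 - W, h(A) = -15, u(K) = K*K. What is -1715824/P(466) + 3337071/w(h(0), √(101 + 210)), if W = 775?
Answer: -5479717259/1013314 ≈ -5407.7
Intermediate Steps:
u(K) = K²
w(x, M) = -618 (w(x, M) = 157 - 1*775 = 157 - 775 = -618)
P(j) = -720 + j² (P(j) = j² - 1*720 = j² - 720 = -720 + j²)
-1715824/P(466) + 3337071/w(h(0), √(101 + 210)) = -1715824/(-720 + 466²) + 3337071/(-618) = -1715824/(-720 + 217156) + 3337071*(-1/618) = -1715824/216436 - 1112357/206 = -1715824*1/216436 - 1112357/206 = -38996/4919 - 1112357/206 = -5479717259/1013314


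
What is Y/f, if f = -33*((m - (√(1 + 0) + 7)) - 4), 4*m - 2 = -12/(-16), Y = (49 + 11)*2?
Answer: 640/1991 ≈ 0.32145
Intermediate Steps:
Y = 120 (Y = 60*2 = 120)
m = 11/16 (m = ½ + (-12/(-16))/4 = ½ + (-12*(-1/16))/4 = ½ + (¼)*(¾) = ½ + 3/16 = 11/16 ≈ 0.68750)
f = 5973/16 (f = -33*((11/16 - (√(1 + 0) + 7)) - 4) = -33*((11/16 - (√1 + 7)) - 4) = -33*((11/16 - (1 + 7)) - 4) = -33*((11/16 - 1*8) - 4) = -33*((11/16 - 8) - 4) = -33*(-117/16 - 4) = -33*(-181/16) = 5973/16 ≈ 373.31)
Y/f = 120/(5973/16) = 120*(16/5973) = 640/1991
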